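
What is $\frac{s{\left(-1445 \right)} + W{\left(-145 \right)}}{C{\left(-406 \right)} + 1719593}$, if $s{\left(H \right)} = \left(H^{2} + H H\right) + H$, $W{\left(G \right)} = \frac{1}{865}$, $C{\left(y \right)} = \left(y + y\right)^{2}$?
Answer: $\frac{3611033326}{2057780505} \approx 1.7548$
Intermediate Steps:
$C{\left(y \right)} = 4 y^{2}$ ($C{\left(y \right)} = \left(2 y\right)^{2} = 4 y^{2}$)
$W{\left(G \right)} = \frac{1}{865}$
$s{\left(H \right)} = H + 2 H^{2}$ ($s{\left(H \right)} = \left(H^{2} + H^{2}\right) + H = 2 H^{2} + H = H + 2 H^{2}$)
$\frac{s{\left(-1445 \right)} + W{\left(-145 \right)}}{C{\left(-406 \right)} + 1719593} = \frac{- 1445 \left(1 + 2 \left(-1445\right)\right) + \frac{1}{865}}{4 \left(-406\right)^{2} + 1719593} = \frac{- 1445 \left(1 - 2890\right) + \frac{1}{865}}{4 \cdot 164836 + 1719593} = \frac{\left(-1445\right) \left(-2889\right) + \frac{1}{865}}{659344 + 1719593} = \frac{4174605 + \frac{1}{865}}{2378937} = \frac{3611033326}{865} \cdot \frac{1}{2378937} = \frac{3611033326}{2057780505}$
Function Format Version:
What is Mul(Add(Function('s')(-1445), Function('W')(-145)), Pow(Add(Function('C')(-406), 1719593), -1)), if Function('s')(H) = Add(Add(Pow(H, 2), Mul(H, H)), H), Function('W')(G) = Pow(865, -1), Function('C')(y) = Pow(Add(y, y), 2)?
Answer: Rational(3611033326, 2057780505) ≈ 1.7548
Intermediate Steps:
Function('C')(y) = Mul(4, Pow(y, 2)) (Function('C')(y) = Pow(Mul(2, y), 2) = Mul(4, Pow(y, 2)))
Function('W')(G) = Rational(1, 865)
Function('s')(H) = Add(H, Mul(2, Pow(H, 2))) (Function('s')(H) = Add(Add(Pow(H, 2), Pow(H, 2)), H) = Add(Mul(2, Pow(H, 2)), H) = Add(H, Mul(2, Pow(H, 2))))
Mul(Add(Function('s')(-1445), Function('W')(-145)), Pow(Add(Function('C')(-406), 1719593), -1)) = Mul(Add(Mul(-1445, Add(1, Mul(2, -1445))), Rational(1, 865)), Pow(Add(Mul(4, Pow(-406, 2)), 1719593), -1)) = Mul(Add(Mul(-1445, Add(1, -2890)), Rational(1, 865)), Pow(Add(Mul(4, 164836), 1719593), -1)) = Mul(Add(Mul(-1445, -2889), Rational(1, 865)), Pow(Add(659344, 1719593), -1)) = Mul(Add(4174605, Rational(1, 865)), Pow(2378937, -1)) = Mul(Rational(3611033326, 865), Rational(1, 2378937)) = Rational(3611033326, 2057780505)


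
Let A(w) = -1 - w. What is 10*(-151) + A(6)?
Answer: -1517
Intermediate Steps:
10*(-151) + A(6) = 10*(-151) + (-1 - 1*6) = -1510 + (-1 - 6) = -1510 - 7 = -1517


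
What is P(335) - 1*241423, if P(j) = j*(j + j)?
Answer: -16973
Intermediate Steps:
P(j) = 2*j**2 (P(j) = j*(2*j) = 2*j**2)
P(335) - 1*241423 = 2*335**2 - 1*241423 = 2*112225 - 241423 = 224450 - 241423 = -16973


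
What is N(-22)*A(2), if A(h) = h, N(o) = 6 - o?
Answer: 56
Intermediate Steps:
N(-22)*A(2) = (6 - 1*(-22))*2 = (6 + 22)*2 = 28*2 = 56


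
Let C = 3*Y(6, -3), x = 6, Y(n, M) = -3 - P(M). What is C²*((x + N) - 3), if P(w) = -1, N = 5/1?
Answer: 288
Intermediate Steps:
N = 5 (N = 5*1 = 5)
Y(n, M) = -2 (Y(n, M) = -3 - 1*(-1) = -3 + 1 = -2)
C = -6 (C = 3*(-2) = -6)
C²*((x + N) - 3) = (-6)²*((6 + 5) - 3) = 36*(11 - 3) = 36*8 = 288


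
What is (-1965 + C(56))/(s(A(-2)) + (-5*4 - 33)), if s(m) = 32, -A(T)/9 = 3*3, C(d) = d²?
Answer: -1171/21 ≈ -55.762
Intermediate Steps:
A(T) = -81 (A(T) = -27*3 = -9*9 = -81)
(-1965 + C(56))/(s(A(-2)) + (-5*4 - 33)) = (-1965 + 56²)/(32 + (-5*4 - 33)) = (-1965 + 3136)/(32 + (-20 - 33)) = 1171/(32 - 53) = 1171/(-21) = 1171*(-1/21) = -1171/21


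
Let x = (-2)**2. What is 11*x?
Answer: 44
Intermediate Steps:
x = 4
11*x = 11*4 = 44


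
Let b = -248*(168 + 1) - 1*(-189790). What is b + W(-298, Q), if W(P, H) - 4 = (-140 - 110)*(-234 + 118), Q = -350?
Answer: 176882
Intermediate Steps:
W(P, H) = 29004 (W(P, H) = 4 + (-140 - 110)*(-234 + 118) = 4 - 250*(-116) = 4 + 29000 = 29004)
b = 147878 (b = -248*169 + 189790 = -41912 + 189790 = 147878)
b + W(-298, Q) = 147878 + 29004 = 176882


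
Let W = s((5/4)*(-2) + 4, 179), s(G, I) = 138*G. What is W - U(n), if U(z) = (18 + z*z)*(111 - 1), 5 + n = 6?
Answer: -1883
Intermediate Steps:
W = 207 (W = 138*((5/4)*(-2) + 4) = 138*(-5/2 + 4) = 138*(3/2) = 207)
n = 1 (n = -5 + 6 = 1)
U(z) = 1980 + 110*z² (U(z) = (18 + z²)*110 = 1980 + 110*z²)
W - U(n) = 207 - (1980 + 110*1²) = 207 - (1980 + 110*1) = 207 - (1980 + 110) = 207 - 1*2090 = 207 - 2090 = -1883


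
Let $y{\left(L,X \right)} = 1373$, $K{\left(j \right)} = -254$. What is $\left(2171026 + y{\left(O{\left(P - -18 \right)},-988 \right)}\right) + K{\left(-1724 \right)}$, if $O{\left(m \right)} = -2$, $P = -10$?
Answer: $2172145$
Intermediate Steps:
$\left(2171026 + y{\left(O{\left(P - -18 \right)},-988 \right)}\right) + K{\left(-1724 \right)} = \left(2171026 + 1373\right) - 254 = 2172399 - 254 = 2172145$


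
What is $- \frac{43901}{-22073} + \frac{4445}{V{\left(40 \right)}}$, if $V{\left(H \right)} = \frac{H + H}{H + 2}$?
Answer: $\frac{412432045}{176584} \approx 2335.6$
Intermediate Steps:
$V{\left(H \right)} = \frac{2 H}{2 + H}$
$- \frac{43901}{-22073} + \frac{4445}{V{\left(40 \right)}} = - \frac{43901}{-22073} + \frac{4445}{2 \cdot 40 \frac{1}{2 + 40}} = \left(-43901\right) \left(- \frac{1}{22073}\right) + \frac{4445}{2 \cdot 40 \cdot \frac{1}{42}} = \frac{43901}{22073} + \frac{4445}{2 \cdot 40 \cdot \frac{1}{42}} = \frac{43901}{22073} + \frac{4445}{\frac{40}{21}} = \frac{43901}{22073} + 4445 \cdot \frac{21}{40} = \frac{43901}{22073} + \frac{18669}{8} = \frac{412432045}{176584}$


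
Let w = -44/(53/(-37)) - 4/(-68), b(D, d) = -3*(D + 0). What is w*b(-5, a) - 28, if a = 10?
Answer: 390707/901 ≈ 433.64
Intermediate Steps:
b(D, d) = -3*D
w = 27729/901 (w = -44/(53*(-1/37)) - 4*(-1/68) = -44/(-53/37) + 1/17 = -44*(-37/53) + 1/17 = 1628/53 + 1/17 = 27729/901 ≈ 30.776)
w*b(-5, a) - 28 = 27729*(-3*(-5))/901 - 28 = (27729/901)*15 - 28 = 415935/901 - 28 = 390707/901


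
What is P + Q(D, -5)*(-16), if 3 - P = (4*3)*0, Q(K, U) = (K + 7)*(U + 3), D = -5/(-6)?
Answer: 761/3 ≈ 253.67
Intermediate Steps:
D = ⅚ (D = -5*(-⅙) = ⅚ ≈ 0.83333)
Q(K, U) = (3 + U)*(7 + K) (Q(K, U) = (7 + K)*(3 + U) = (3 + U)*(7 + K))
P = 3 (P = 3 - 4*3*0 = 3 - 12*0 = 3 - 1*0 = 3 + 0 = 3)
P + Q(D, -5)*(-16) = 3 + (21 + 3*(⅚) + 7*(-5) + (⅚)*(-5))*(-16) = 3 + (21 + 5/2 - 35 - 25/6)*(-16) = 3 - 47/3*(-16) = 3 + 752/3 = 761/3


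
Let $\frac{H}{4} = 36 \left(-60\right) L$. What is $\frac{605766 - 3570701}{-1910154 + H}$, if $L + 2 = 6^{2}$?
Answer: $\frac{2964935}{2203914} \approx 1.3453$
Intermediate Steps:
$L = 34$ ($L = -2 + 6^{2} = -2 + 36 = 34$)
$H = -293760$ ($H = 4 \cdot 36 \left(-60\right) 34 = 4 \left(\left(-2160\right) 34\right) = 4 \left(-73440\right) = -293760$)
$\frac{605766 - 3570701}{-1910154 + H} = \frac{605766 - 3570701}{-1910154 - 293760} = - \frac{2964935}{-2203914} = \left(-2964935\right) \left(- \frac{1}{2203914}\right) = \frac{2964935}{2203914}$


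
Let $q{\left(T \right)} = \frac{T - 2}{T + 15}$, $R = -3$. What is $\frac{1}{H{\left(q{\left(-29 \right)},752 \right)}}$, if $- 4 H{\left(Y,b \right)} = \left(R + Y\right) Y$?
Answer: $\frac{784}{341} \approx 2.2991$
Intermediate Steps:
$q{\left(T \right)} = \frac{-2 + T}{15 + T}$
$H{\left(Y,b \right)} = - \frac{Y \left(-3 + Y\right)}{4}$ ($H{\left(Y,b \right)} = - \frac{\left(-3 + Y\right) Y}{4} = - \frac{Y \left(-3 + Y\right)}{4}$)
$\frac{1}{H{\left(q{\left(-29 \right)},752 \right)}} = \frac{1}{\frac{1}{4} \frac{-2 - 29}{15 - 29} \left(3 - \frac{-2 - 29}{15 - 29}\right)} = \frac{1}{\frac{1}{4} \frac{1}{-14} \left(-31\right) \left(3 - \frac{1}{-14} \left(-31\right)\right)} = \frac{1}{\frac{1}{4} \left(\left(- \frac{1}{14}\right) \left(-31\right)\right) \left(3 - \left(- \frac{1}{14}\right) \left(-31\right)\right)} = \frac{1}{\frac{1}{4} \cdot \frac{31}{14} \left(3 - \frac{31}{14}\right)} = \frac{1}{\frac{1}{4} \cdot \frac{31}{14} \cdot \frac{11}{14}} = \frac{1}{\frac{341}{784}} = \frac{784}{341}$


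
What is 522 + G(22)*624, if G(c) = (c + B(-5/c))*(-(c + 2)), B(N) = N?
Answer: -3581010/11 ≈ -3.2555e+5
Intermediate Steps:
G(c) = (-2 - c)*(c - 5/c) (G(c) = (c - 5/c)*(-(c + 2)) = (c - 5/c)*(-(2 + c)) = (c - 5/c)*(-2 - c) = (-2 - c)*(c - 5/c))
522 + G(22)*624 = 522 + (5 - 1*22² - 2*22 + 10/22)*624 = 522 + (5 - 1*484 - 44 + 10*(1/22))*624 = 522 + (5 - 484 - 44 + 5/11)*624 = 522 - 5748/11*624 = 522 - 3586752/11 = -3581010/11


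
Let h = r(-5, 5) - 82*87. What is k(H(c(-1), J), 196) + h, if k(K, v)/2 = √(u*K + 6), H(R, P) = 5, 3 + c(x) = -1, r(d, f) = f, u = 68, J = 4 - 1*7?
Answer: -7129 + 2*√346 ≈ -7091.8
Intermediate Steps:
J = -3 (J = 4 - 7 = -3)
c(x) = -4 (c(x) = -3 - 1 = -4)
k(K, v) = 2*√(6 + 68*K) (k(K, v) = 2*√(68*K + 6) = 2*√(6 + 68*K))
h = -7129 (h = 5 - 82*87 = 5 - 7134 = -7129)
k(H(c(-1), J), 196) + h = 2*√(6 + 68*5) - 7129 = 2*√(6 + 340) - 7129 = 2*√346 - 7129 = -7129 + 2*√346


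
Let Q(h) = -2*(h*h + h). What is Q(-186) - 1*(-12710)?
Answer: -56110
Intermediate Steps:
Q(h) = -2*h - 2*h² (Q(h) = -2*(h² + h) = -2*(h + h²) = -2*h - 2*h²)
Q(-186) - 1*(-12710) = -2*(-186)*(1 - 186) - 1*(-12710) = -2*(-186)*(-185) + 12710 = -68820 + 12710 = -56110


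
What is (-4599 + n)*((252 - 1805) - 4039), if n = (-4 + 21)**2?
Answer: 24101520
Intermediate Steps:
n = 289 (n = 17**2 = 289)
(-4599 + n)*((252 - 1805) - 4039) = (-4599 + 289)*((252 - 1805) - 4039) = -4310*(-1553 - 4039) = -4310*(-5592) = 24101520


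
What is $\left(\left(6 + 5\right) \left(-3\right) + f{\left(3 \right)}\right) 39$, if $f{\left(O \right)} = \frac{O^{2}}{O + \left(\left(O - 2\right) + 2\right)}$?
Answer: $- \frac{2457}{2} \approx -1228.5$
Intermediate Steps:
$f{\left(O \right)} = \frac{O}{2}$ ($f{\left(O \right)} = \frac{O^{2}}{O + \left(\left(-2 + O\right) + 2\right)} = \frac{O^{2}}{O + O} = \frac{O^{2}}{2 O} = \frac{1}{2 O} O^{2} = \frac{O}{2}$)
$\left(\left(6 + 5\right) \left(-3\right) + f{\left(3 \right)}\right) 39 = \left(\left(6 + 5\right) \left(-3\right) + \frac{1}{2} \cdot 3\right) 39 = \left(11 \left(-3\right) + \frac{3}{2}\right) 39 = \left(-33 + \frac{3}{2}\right) 39 = \left(- \frac{63}{2}\right) 39 = - \frac{2457}{2}$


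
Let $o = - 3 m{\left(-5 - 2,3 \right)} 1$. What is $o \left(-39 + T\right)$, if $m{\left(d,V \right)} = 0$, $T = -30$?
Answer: $0$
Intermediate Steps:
$o = 0$ ($o = \left(-3\right) 0 \cdot 1 = 0 \cdot 1 = 0$)
$o \left(-39 + T\right) = 0 \left(-39 - 30\right) = 0 \left(-69\right) = 0$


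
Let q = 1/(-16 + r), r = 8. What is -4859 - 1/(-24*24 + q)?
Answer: -22395123/4609 ≈ -4859.0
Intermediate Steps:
q = -1/8 (q = 1/(-16 + 8) = 1/(-8) = -1/8 ≈ -0.12500)
-4859 - 1/(-24*24 + q) = -4859 - 1/(-24*24 - 1/8) = -4859 - 1/(-576 - 1/8) = -4859 - 1/(-4609/8) = -4859 - 1*(-8/4609) = -4859 + 8/4609 = -22395123/4609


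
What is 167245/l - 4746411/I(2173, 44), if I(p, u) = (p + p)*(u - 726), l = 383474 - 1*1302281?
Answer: 3865326154537/2723318221404 ≈ 1.4193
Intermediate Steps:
l = -918807 (l = 383474 - 1302281 = -918807)
I(p, u) = 2*p*(-726 + u) (I(p, u) = (2*p)*(-726 + u) = 2*p*(-726 + u))
167245/l - 4746411/I(2173, 44) = 167245/(-918807) - 4746411*1/(4346*(-726 + 44)) = 167245*(-1/918807) - 4746411/(2*2173*(-682)) = -167245/918807 - 4746411/(-2963972) = -167245/918807 - 4746411*(-1/2963972) = -167245/918807 + 4746411/2963972 = 3865326154537/2723318221404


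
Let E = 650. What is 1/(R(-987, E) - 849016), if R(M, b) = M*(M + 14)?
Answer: 1/111335 ≈ 8.9819e-6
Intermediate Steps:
R(M, b) = M*(14 + M)
1/(R(-987, E) - 849016) = 1/(-987*(14 - 987) - 849016) = 1/(-987*(-973) - 849016) = 1/(960351 - 849016) = 1/111335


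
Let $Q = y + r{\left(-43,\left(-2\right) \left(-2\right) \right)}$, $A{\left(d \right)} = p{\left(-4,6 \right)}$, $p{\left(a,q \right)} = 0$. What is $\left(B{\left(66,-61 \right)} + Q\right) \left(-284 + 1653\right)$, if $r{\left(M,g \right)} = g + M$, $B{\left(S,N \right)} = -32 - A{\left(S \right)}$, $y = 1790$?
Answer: $2353311$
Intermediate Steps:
$A{\left(d \right)} = 0$
$B{\left(S,N \right)} = -32$ ($B{\left(S,N \right)} = -32 - 0 = -32 + 0 = -32$)
$r{\left(M,g \right)} = M + g$
$Q = 1751$ ($Q = 1790 - 39 = 1751$)
$\left(B{\left(66,-61 \right)} + Q\right) \left(-284 + 1653\right) = \left(-32 + 1751\right) \left(-284 + 1653\right) = 1719 \cdot 1369 = 2353311$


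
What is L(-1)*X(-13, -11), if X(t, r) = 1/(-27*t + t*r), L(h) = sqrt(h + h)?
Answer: I*sqrt(2)/494 ≈ 0.0028628*I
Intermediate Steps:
L(h) = sqrt(2)*sqrt(h) (L(h) = sqrt(2*h) = sqrt(2)*sqrt(h))
X(t, r) = 1/(-27*t + r*t)
L(-1)*X(-13, -11) = (sqrt(2)*sqrt(-1))*(1/((-13)*(-27 - 11))) = (sqrt(2)*I)*(-1/13/(-38)) = (I*sqrt(2))*(-1/13*(-1/38)) = (I*sqrt(2))*(1/494) = I*sqrt(2)/494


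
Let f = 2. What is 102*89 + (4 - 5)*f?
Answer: 9076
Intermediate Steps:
102*89 + (4 - 5)*f = 102*89 + (4 - 5)*2 = 9078 - 1*2 = 9078 - 2 = 9076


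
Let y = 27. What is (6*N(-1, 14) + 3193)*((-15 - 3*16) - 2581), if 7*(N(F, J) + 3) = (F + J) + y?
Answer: -59397460/7 ≈ -8.4853e+6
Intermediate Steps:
N(F, J) = 6/7 + F/7 + J/7 (N(F, J) = -3 + ((F + J) + 27)/7 = -3 + (27 + F + J)/7 = -3 + (27/7 + F/7 + J/7) = 6/7 + F/7 + J/7)
(6*N(-1, 14) + 3193)*((-15 - 3*16) - 2581) = (6*(6/7 + (1/7)*(-1) + (1/7)*14) + 3193)*((-15 - 3*16) - 2581) = (6*(6/7 - 1/7 + 2) + 3193)*((-15 - 48) - 2581) = (6*(19/7) + 3193)*(-63 - 2581) = (114/7 + 3193)*(-2644) = (22465/7)*(-2644) = -59397460/7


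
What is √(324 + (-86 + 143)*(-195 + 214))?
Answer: √1407 ≈ 37.510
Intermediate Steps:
√(324 + (-86 + 143)*(-195 + 214)) = √(324 + 57*19) = √(324 + 1083) = √1407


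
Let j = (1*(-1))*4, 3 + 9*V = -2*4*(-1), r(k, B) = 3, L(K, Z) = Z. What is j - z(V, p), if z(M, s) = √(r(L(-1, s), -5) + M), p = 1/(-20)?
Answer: -4 - 4*√2/3 ≈ -5.8856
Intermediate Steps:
p = -1/20 ≈ -0.050000
V = 5/9 (V = -⅓ + (-2*4*(-1))/9 = -⅓ + (-8*(-1))/9 = -⅓ + (⅑)*8 = -⅓ + 8/9 = 5/9 ≈ 0.55556)
z(M, s) = √(3 + M)
j = -4 (j = -1*4 = -4)
j - z(V, p) = -4 - √(3 + 5/9) = -4 - √(32/9) = -4 - 4*√2/3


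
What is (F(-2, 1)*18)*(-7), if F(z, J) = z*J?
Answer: 252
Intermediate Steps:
F(z, J) = J*z
(F(-2, 1)*18)*(-7) = ((1*(-2))*18)*(-7) = -2*18*(-7) = -36*(-7) = 252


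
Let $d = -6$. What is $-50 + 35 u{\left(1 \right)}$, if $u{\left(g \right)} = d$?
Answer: $-260$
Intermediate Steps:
$u{\left(g \right)} = -6$
$-50 + 35 u{\left(1 \right)} = -50 + 35 \left(-6\right) = -50 - 210 = -260$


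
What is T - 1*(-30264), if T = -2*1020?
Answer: 28224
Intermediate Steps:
T = -2040
T - 1*(-30264) = -2040 - 1*(-30264) = -2040 + 30264 = 28224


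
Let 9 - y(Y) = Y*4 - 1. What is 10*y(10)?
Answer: -300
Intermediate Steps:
y(Y) = 10 - 4*Y (y(Y) = 9 - (Y*4 - 1) = 9 - (4*Y - 1) = 9 - (-1 + 4*Y) = 9 + (1 - 4*Y) = 10 - 4*Y)
10*y(10) = 10*(10 - 4*10) = 10*(10 - 40) = 10*(-30) = -300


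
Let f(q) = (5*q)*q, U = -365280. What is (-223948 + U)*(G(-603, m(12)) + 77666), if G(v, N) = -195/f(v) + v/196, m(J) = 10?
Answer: -271773157389552257/5938947 ≈ -4.5761e+10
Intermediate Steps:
f(q) = 5*q**2
G(v, N) = -39/v**2 + v/196 (G(v, N) = -195*1/(5*v**2) + v/196 = -39/v**2 + v*(1/196) = -39/v**2 + v/196)
(-223948 + U)*(G(-603, m(12)) + 77666) = (-223948 - 365280)*((-39/(-603)**2 + (1/196)*(-603)) + 77666) = -589228*((-39*1/363609 - 603/196) + 77666) = -589228*((-13/121203 - 603/196) + 77666) = -589228*(-73087957/23755788 + 77666) = -589228*1844943942851/23755788 = -271773157389552257/5938947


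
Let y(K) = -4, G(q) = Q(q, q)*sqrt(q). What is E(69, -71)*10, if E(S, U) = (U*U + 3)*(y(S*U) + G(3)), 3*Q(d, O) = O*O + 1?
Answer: -201760 + 504400*sqrt(3)/3 ≈ 89456.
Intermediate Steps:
Q(d, O) = 1/3 + O**2/3 (Q(d, O) = (O*O + 1)/3 = (O**2 + 1)/3 = (1 + O**2)/3 = 1/3 + O**2/3)
G(q) = sqrt(q)*(1/3 + q**2/3) (G(q) = (1/3 + q**2/3)*sqrt(q) = sqrt(q)*(1/3 + q**2/3))
E(S, U) = (-4 + 10*sqrt(3)/3)*(3 + U**2) (E(S, U) = (U*U + 3)*(-4 + sqrt(3)*(1 + 3**2)/3) = (U**2 + 3)*(-4 + sqrt(3)*(1 + 9)/3) = (3 + U**2)*(-4 + (1/3)*sqrt(3)*10) = (3 + U**2)*(-4 + 10*sqrt(3)/3) = (-4 + 10*sqrt(3)/3)*(3 + U**2))
E(69, -71)*10 = (-12 - 4*(-71)**2 + 10*sqrt(3) + (10/3)*sqrt(3)*(-71)**2)*10 = (-12 - 4*5041 + 10*sqrt(3) + (10/3)*sqrt(3)*5041)*10 = (-12 - 20164 + 10*sqrt(3) + 50410*sqrt(3)/3)*10 = (-20176 + 50440*sqrt(3)/3)*10 = -201760 + 504400*sqrt(3)/3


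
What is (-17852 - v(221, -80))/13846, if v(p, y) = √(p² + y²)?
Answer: -8926/6923 - √55241/13846 ≈ -1.3063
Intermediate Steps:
(-17852 - v(221, -80))/13846 = (-17852 - √(221² + (-80)²))/13846 = (-17852 - √(48841 + 6400))*(1/13846) = (-17852 - √55241)*(1/13846) = -8926/6923 - √55241/13846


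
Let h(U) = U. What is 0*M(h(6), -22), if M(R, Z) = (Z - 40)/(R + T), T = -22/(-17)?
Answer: 0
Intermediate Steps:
T = 22/17 (T = -22*(-1/17) = 22/17 ≈ 1.2941)
M(R, Z) = (-40 + Z)/(22/17 + R) (M(R, Z) = (Z - 40)/(R + 22/17) = (-40 + Z)/(22/17 + R))
0*M(h(6), -22) = 0*(17*(-40 - 22)/(22 + 17*6)) = 0*(17*(-62)/(22 + 102)) = 0*(17*(-62)/124) = 0*(17*(1/124)*(-62)) = 0*(-17/2) = 0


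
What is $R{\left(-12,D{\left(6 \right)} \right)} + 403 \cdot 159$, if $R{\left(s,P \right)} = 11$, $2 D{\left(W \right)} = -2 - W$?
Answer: $64088$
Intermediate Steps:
$D{\left(W \right)} = -1 - \frac{W}{2}$ ($D{\left(W \right)} = \frac{-2 - W}{2} = -1 - \frac{W}{2}$)
$R{\left(-12,D{\left(6 \right)} \right)} + 403 \cdot 159 = 11 + 403 \cdot 159 = 11 + 64077 = 64088$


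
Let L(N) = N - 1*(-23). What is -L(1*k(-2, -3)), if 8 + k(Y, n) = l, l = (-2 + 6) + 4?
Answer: -23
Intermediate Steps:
l = 8 (l = 4 + 4 = 8)
k(Y, n) = 0 (k(Y, n) = -8 + 8 = 0)
L(N) = 23 + N (L(N) = N + 23 = 23 + N)
-L(1*k(-2, -3)) = -(23 + 1*0) = -(23 + 0) = -1*23 = -23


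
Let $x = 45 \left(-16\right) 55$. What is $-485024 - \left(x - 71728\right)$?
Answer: $-373696$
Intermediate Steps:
$x = -39600$ ($x = \left(-720\right) 55 = -39600$)
$-485024 - \left(x - 71728\right) = -485024 - \left(-39600 - 71728\right) = -485024 - -111328 = -485024 + 111328 = -373696$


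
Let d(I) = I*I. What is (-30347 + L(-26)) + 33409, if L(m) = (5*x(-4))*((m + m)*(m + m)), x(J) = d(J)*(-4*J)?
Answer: 3464182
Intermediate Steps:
d(I) = I²
x(J) = -4*J³ (x(J) = J²*(-4*J) = -4*J³)
L(m) = 5120*m² (L(m) = (5*(-4*(-4)³))*((m + m)*(m + m)) = (5*(-4*(-64)))*((2*m)*(2*m)) = (5*256)*(4*m²) = 1280*(4*m²) = 5120*m²)
(-30347 + L(-26)) + 33409 = (-30347 + 5120*(-26)²) + 33409 = (-30347 + 5120*676) + 33409 = (-30347 + 3461120) + 33409 = 3430773 + 33409 = 3464182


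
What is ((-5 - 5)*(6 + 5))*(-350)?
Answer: 38500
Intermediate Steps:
((-5 - 5)*(6 + 5))*(-350) = -10*11*(-350) = -110*(-350) = 38500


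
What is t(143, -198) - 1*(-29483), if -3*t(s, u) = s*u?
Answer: 38921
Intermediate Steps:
t(s, u) = -s*u/3
t(143, -198) - 1*(-29483) = -⅓*143*(-198) - 1*(-29483) = 9438 + 29483 = 38921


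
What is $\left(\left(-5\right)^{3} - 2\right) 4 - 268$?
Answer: $-776$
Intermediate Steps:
$\left(\left(-5\right)^{3} - 2\right) 4 - 268 = \left(-125 - 2\right) 4 - 268 = \left(-127\right) 4 - 268 = -508 - 268 = -776$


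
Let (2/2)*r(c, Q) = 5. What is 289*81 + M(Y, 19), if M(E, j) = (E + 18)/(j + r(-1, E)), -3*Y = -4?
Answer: 842753/36 ≈ 23410.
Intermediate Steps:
Y = 4/3 (Y = -⅓*(-4) = 4/3 ≈ 1.3333)
r(c, Q) = 5
M(E, j) = (18 + E)/(5 + j) (M(E, j) = (E + 18)/(j + 5) = (18 + E)/(5 + j))
289*81 + M(Y, 19) = 289*81 + (18 + 4/3)/(5 + 19) = 23409 + (58/3)/24 = 23409 + (1/24)*(58/3) = 23409 + 29/36 = 842753/36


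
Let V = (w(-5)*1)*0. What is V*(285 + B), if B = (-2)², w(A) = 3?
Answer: 0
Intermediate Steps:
B = 4
V = 0 (V = (3*1)*0 = 3*0 = 0)
V*(285 + B) = 0*(285 + 4) = 0*289 = 0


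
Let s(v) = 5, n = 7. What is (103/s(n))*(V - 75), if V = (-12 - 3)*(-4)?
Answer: -309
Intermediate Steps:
V = 60 (V = -15*(-4) = 60)
(103/s(n))*(V - 75) = (103/5)*(60 - 75) = (103*(1/5))*(-15) = (103/5)*(-15) = -309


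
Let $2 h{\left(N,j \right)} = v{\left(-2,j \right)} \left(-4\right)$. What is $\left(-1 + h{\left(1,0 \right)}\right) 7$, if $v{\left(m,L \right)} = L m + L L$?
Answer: $-7$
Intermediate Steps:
$v{\left(m,L \right)} = L^{2} + L m$ ($v{\left(m,L \right)} = L m + L^{2} = L^{2} + L m$)
$h{\left(N,j \right)} = - 2 j \left(-2 + j\right)$ ($h{\left(N,j \right)} = \frac{j \left(j - 2\right) \left(-4\right)}{2} = \frac{j \left(-2 + j\right) \left(-4\right)}{2} = \frac{\left(-4\right) j \left(-2 + j\right)}{2} = - 2 j \left(-2 + j\right)$)
$\left(-1 + h{\left(1,0 \right)}\right) 7 = \left(-1 + 2 \cdot 0 \left(2 - 0\right)\right) 7 = \left(-1 + 2 \cdot 0 \left(2 + 0\right)\right) 7 = \left(-1 + 2 \cdot 0 \cdot 2\right) 7 = \left(-1 + 0\right) 7 = \left(-1\right) 7 = -7$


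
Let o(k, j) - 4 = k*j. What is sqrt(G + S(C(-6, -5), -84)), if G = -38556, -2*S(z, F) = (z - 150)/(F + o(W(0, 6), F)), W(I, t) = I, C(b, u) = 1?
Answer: I*sqrt(61691090)/40 ≈ 196.36*I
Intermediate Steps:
o(k, j) = 4 + j*k (o(k, j) = 4 + k*j = 4 + j*k)
S(z, F) = -(-150 + z)/(2*(4 + F)) (S(z, F) = -(z - 150)/(2*(F + (4 + F*0))) = -(-150 + z)/(2*(F + (4 + 0))) = -(-150 + z)/(2*(F + 4)) = -(-150 + z)/(2*(4 + F)))
sqrt(G + S(C(-6, -5), -84)) = sqrt(-38556 + (150 - 1*1)/(2*(4 - 84))) = sqrt(-38556 + (1/2)*(150 - 1)/(-80)) = sqrt(-38556 + (1/2)*(-1/80)*149) = sqrt(-38556 - 149/160) = sqrt(-6169109/160) = I*sqrt(61691090)/40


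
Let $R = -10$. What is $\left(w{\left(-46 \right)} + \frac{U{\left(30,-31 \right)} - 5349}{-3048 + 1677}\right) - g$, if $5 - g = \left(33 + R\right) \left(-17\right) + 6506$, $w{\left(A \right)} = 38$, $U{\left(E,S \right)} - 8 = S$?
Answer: $\frac{8434280}{1371} \approx 6151.9$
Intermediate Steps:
$U{\left(E,S \right)} = 8 + S$
$g = -6110$ ($g = 5 - \left(\left(33 - 10\right) \left(-17\right) + 6506\right) = 5 - \left(23 \left(-17\right) + 6506\right) = 5 - \left(-391 + 6506\right) = 5 - 6115 = -6110$)
$\left(w{\left(-46 \right)} + \frac{U{\left(30,-31 \right)} - 5349}{-3048 + 1677}\right) - g = \left(38 + \frac{\left(8 - 31\right) - 5349}{-3048 + 1677}\right) - -6110 = \left(38 + \frac{-23 - 5349}{-1371}\right) + 6110 = \left(38 - - \frac{5372}{1371}\right) + 6110 = \left(38 + \frac{5372}{1371}\right) + 6110 = \frac{57470}{1371} + 6110 = \frac{8434280}{1371}$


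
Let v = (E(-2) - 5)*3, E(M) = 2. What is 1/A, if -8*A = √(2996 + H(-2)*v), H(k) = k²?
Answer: -2*√185/185 ≈ -0.14704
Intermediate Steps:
v = -9 (v = (2 - 5)*3 = -3*3 = -9)
A = -√185/2 (A = -√(2996 + (-2)²*(-9))/8 = -√(2996 + 4*(-9))/8 = -√(2996 - 36)/8 = -√185/2 ≈ -6.8007)
1/A = 1/(-√185/2) = -2*√185/185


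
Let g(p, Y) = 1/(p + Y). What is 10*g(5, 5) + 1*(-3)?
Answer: -2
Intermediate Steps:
g(p, Y) = 1/(Y + p)
10*g(5, 5) + 1*(-3) = 10/(5 + 5) + 1*(-3) = 10/10 - 3 = 10*(⅒) - 3 = 1 - 3 = -2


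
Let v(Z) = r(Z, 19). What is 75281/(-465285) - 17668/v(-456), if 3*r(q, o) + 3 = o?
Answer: -6165792659/1861140 ≈ -3312.9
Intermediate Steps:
r(q, o) = -1 + o/3
v(Z) = 16/3 (v(Z) = -1 + (⅓)*19 = -1 + 19/3 = 16/3)
75281/(-465285) - 17668/v(-456) = 75281/(-465285) - 17668/16/3 = 75281*(-1/465285) - 17668*3/16 = -75281/465285 - 13251/4 = -6165792659/1861140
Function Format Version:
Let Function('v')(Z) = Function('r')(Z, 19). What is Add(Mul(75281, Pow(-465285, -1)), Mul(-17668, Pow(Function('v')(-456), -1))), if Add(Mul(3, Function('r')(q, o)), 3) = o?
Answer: Rational(-6165792659, 1861140) ≈ -3312.9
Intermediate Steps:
Function('r')(q, o) = Add(-1, Mul(Rational(1, 3), o))
Function('v')(Z) = Rational(16, 3) (Function('v')(Z) = Add(-1, Mul(Rational(1, 3), 19)) = Add(-1, Rational(19, 3)) = Rational(16, 3))
Add(Mul(75281, Pow(-465285, -1)), Mul(-17668, Pow(Function('v')(-456), -1))) = Add(Mul(75281, Pow(-465285, -1)), Mul(-17668, Pow(Rational(16, 3), -1))) = Add(Mul(75281, Rational(-1, 465285)), Mul(-17668, Rational(3, 16))) = Add(Rational(-75281, 465285), Rational(-13251, 4)) = Rational(-6165792659, 1861140)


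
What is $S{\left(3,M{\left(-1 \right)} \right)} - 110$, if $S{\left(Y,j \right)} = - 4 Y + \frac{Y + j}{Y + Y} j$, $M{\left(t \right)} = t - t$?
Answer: $-122$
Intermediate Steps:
$M{\left(t \right)} = 0$
$S{\left(Y,j \right)} = - 4 Y + \frac{j \left(Y + j\right)}{2 Y}$ ($S{\left(Y,j \right)} = - 4 Y + \frac{Y + j}{2 Y} j = - 4 Y + \frac{j \left(Y + j\right)}{2 Y}$)
$S{\left(3,M{\left(-1 \right)} \right)} - 110 = \frac{0^{2} - 3 \left(\left(-1\right) 0 + 8 \cdot 3\right)}{2 \cdot 3} - 110 = \frac{1}{2} \cdot \frac{1}{3} \left(0 - 3 \left(0 + 24\right)\right) - 110 = \frac{1}{2} \cdot \frac{1}{3} \left(0 - 3 \cdot 24\right) - 110 = \frac{1}{2} \cdot \frac{1}{3} \left(0 - 72\right) - 110 = \frac{1}{2} \cdot \frac{1}{3} \left(-72\right) - 110 = -12 - 110 = -122$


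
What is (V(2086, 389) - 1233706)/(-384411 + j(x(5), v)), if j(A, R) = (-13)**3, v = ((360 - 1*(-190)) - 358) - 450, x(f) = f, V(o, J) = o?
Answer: 307905/96652 ≈ 3.1857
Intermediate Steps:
v = -258 (v = ((360 + 190) - 358) - 450 = (550 - 358) - 450 = 192 - 450 = -258)
j(A, R) = -2197
(V(2086, 389) - 1233706)/(-384411 + j(x(5), v)) = (2086 - 1233706)/(-384411 - 2197) = -1231620/(-386608) = -1231620*(-1/386608) = 307905/96652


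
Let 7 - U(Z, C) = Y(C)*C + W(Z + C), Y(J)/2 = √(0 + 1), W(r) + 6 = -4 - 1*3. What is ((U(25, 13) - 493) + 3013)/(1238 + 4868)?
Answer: 1257/3053 ≈ 0.41173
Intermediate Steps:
W(r) = -13 (W(r) = -6 + (-4 - 1*3) = -6 + (-4 - 3) = -6 - 7 = -13)
Y(J) = 2 (Y(J) = 2*√(0 + 1) = 2*√1 = 2*1 = 2)
U(Z, C) = 20 - 2*C (U(Z, C) = 7 - (2*C - 13) = 7 - (-13 + 2*C) = 7 + (13 - 2*C) = 20 - 2*C)
((U(25, 13) - 493) + 3013)/(1238 + 4868) = (((20 - 2*13) - 493) + 3013)/(1238 + 4868) = (((20 - 26) - 493) + 3013)/6106 = ((-6 - 493) + 3013)*(1/6106) = (-499 + 3013)*(1/6106) = 2514*(1/6106) = 1257/3053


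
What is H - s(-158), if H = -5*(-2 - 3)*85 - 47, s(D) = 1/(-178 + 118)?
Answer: 124681/60 ≈ 2078.0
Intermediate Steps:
s(D) = -1/60 (s(D) = 1/(-60) = -1/60)
H = 2078 (H = -5*(-5)*85 - 47 = 25*85 - 47 = 2125 - 47 = 2078)
H - s(-158) = 2078 - 1*(-1/60) = 2078 + 1/60 = 124681/60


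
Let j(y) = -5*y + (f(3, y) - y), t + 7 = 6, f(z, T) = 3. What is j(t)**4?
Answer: 6561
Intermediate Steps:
t = -1 (t = -7 + 6 = -1)
j(y) = 3 - 6*y (j(y) = -5*y + (3 - y) = 3 - 6*y)
j(t)**4 = (3 - 6*(-1))**4 = (3 + 6)**4 = 9**4 = 6561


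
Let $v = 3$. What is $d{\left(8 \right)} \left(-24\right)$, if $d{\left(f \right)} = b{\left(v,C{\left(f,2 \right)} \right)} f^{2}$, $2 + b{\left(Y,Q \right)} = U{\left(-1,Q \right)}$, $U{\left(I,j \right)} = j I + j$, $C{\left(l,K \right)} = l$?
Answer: $3072$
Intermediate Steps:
$U{\left(I,j \right)} = j + I j$ ($U{\left(I,j \right)} = I j + j = j + I j$)
$b{\left(Y,Q \right)} = -2$ ($b{\left(Y,Q \right)} = -2 + Q \left(1 - 1\right) = -2 + Q 0 = -2 + 0 = -2$)
$d{\left(f \right)} = - 2 f^{2}$
$d{\left(8 \right)} \left(-24\right) = - 2 \cdot 8^{2} \left(-24\right) = \left(-2\right) 64 \left(-24\right) = \left(-128\right) \left(-24\right) = 3072$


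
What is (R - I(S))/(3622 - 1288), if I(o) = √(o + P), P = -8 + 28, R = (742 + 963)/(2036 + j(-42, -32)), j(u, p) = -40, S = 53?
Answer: 1705/4658664 - √73/2334 ≈ -0.0032947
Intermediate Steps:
R = 1705/1996 (R = (742 + 963)/(2036 - 40) = 1705/1996 ≈ 0.85421)
P = 20
I(o) = √(20 + o) (I(o) = √(o + 20) = √(20 + o))
(R - I(S))/(3622 - 1288) = (1705/1996 - √(20 + 53))/(3622 - 1288) = (1705/1996 - √73)/2334 = (1705/1996 - √73)*(1/2334) = 1705/4658664 - √73/2334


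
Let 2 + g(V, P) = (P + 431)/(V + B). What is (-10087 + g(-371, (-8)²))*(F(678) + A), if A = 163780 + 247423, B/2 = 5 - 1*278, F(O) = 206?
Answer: -3806400500172/917 ≈ -4.1509e+9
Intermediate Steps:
B = -546 (B = 2*(5 - 1*278) = 2*(5 - 278) = 2*(-273) = -546)
A = 411203
g(V, P) = -2 + (431 + P)/(-546 + V) (g(V, P) = -2 + (P + 431)/(V - 546) = -2 + (431 + P)/(-546 + V))
(-10087 + g(-371, (-8)²))*(F(678) + A) = (-10087 + (1523 + (-8)² - 2*(-371))/(-546 - 371))*(206 + 411203) = (-10087 + (1523 + 64 + 742)/(-917))*411409 = (-10087 - 1/917*2329)*411409 = (-10087 - 2329/917)*411409 = -9252108/917*411409 = -3806400500172/917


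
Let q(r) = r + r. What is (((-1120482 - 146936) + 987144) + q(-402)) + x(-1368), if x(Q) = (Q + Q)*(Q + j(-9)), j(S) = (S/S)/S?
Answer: 3462074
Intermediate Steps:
j(S) = 1/S
q(r) = 2*r
x(Q) = 2*Q*(-⅑ + Q) (x(Q) = (Q + Q)*(Q + 1/(-9)) = (2*Q)*(Q - ⅑) = (2*Q)*(-⅑ + Q) = 2*Q*(-⅑ + Q))
(((-1120482 - 146936) + 987144) + q(-402)) + x(-1368) = (((-1120482 - 146936) + 987144) + 2*(-402)) + (2/9)*(-1368)*(-1 + 9*(-1368)) = ((-1267418 + 987144) - 804) + (2/9)*(-1368)*(-1 - 12312) = (-280274 - 804) + (2/9)*(-1368)*(-12313) = -281078 + 3743152 = 3462074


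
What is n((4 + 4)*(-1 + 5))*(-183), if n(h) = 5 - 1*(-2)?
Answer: -1281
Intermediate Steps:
n(h) = 7 (n(h) = 5 + 2 = 7)
n((4 + 4)*(-1 + 5))*(-183) = 7*(-183) = -1281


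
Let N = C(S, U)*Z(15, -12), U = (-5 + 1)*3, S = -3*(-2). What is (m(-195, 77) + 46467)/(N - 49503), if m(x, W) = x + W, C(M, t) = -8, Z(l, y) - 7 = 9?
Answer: -46349/49631 ≈ -0.93387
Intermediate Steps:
Z(l, y) = 16 (Z(l, y) = 7 + 9 = 16)
S = 6
U = -12 (U = -4*3 = -12)
N = -128 (N = -8*16 = -128)
m(x, W) = W + x
(m(-195, 77) + 46467)/(N - 49503) = ((77 - 195) + 46467)/(-128 - 49503) = (-118 + 46467)/(-49631) = 46349*(-1/49631) = -46349/49631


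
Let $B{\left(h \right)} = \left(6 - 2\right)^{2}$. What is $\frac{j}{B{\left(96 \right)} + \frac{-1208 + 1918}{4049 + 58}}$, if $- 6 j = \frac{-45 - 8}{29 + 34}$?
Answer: $\frac{72557}{8369172} \approx 0.0086696$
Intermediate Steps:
$B{\left(h \right)} = 16$ ($B{\left(h \right)} = 4^{2} = 16$)
$j = \frac{53}{378}$ ($j = - \frac{\left(-45 - 8\right) \frac{1}{29 + 34}}{6} = - \frac{\left(-53\right) \frac{1}{63}}{6} = \left(- \frac{1}{6}\right) \left(- \frac{53}{63}\right) = \frac{53}{378} \approx 0.14021$)
$\frac{j}{B{\left(96 \right)} + \frac{-1208 + 1918}{4049 + 58}} = \frac{53}{378 \left(16 + \frac{-1208 + 1918}{4049 + 58}\right)} = \frac{53}{378 \left(16 + \frac{710}{4107}\right)} = \frac{53}{378 \cdot \frac{66422}{4107}} = \frac{53}{378} \cdot \frac{4107}{66422} = \frac{72557}{8369172}$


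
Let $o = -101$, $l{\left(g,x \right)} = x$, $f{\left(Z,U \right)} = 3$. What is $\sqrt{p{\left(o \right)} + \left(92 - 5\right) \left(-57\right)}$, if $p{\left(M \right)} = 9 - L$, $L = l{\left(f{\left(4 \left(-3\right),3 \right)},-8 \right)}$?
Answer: $i \sqrt{4942} \approx 70.299 i$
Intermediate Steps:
$L = -8$
$p{\left(M \right)} = 17$ ($p{\left(M \right)} = 9 - -8 = 9 + 8 = 17$)
$\sqrt{p{\left(o \right)} + \left(92 - 5\right) \left(-57\right)} = \sqrt{17 + \left(92 - 5\right) \left(-57\right)} = \sqrt{17 + 87 \left(-57\right)} = \sqrt{17 - 4959} = \sqrt{-4942} = i \sqrt{4942}$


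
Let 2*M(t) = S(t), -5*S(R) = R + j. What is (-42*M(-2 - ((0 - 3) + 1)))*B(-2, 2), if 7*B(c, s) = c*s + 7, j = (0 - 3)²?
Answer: 81/5 ≈ 16.200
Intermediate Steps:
j = 9 (j = (-3)² = 9)
B(c, s) = 1 + c*s/7 (B(c, s) = (c*s + 7)/7 = (7 + c*s)/7 = 1 + c*s/7)
S(R) = -9/5 - R/5 (S(R) = -(R + 9)/5 = -(9 + R)/5 = -9/5 - R/5)
M(t) = -9/10 - t/10 (M(t) = (-9/5 - t/5)/2 = -9/10 - t/10)
(-42*M(-2 - ((0 - 3) + 1)))*B(-2, 2) = (-42*(-9/10 - (-2 - ((0 - 3) + 1))/10))*(1 + (⅐)*(-2)*2) = (-42*(-9/10 - (-2 - (-3 + 1))/10))*(1 - 4/7) = -42*(-9/10 - (-2 - 1*(-2))/10)*(3/7) = -42*(-9/10 - (-2 + 2)/10)*(3/7) = -42*(-9/10 - ⅒*0)*(3/7) = -42*(-9/10 + 0)*(3/7) = -42*(-9/10)*(3/7) = (189/5)*(3/7) = 81/5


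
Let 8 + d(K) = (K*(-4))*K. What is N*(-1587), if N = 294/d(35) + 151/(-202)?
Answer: 52932798/41309 ≈ 1281.4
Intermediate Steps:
d(K) = -8 - 4*K² (d(K) = -8 + (K*(-4))*K = -8 + (-4*K)*K = -8 - 4*K²)
N = -33354/41309 (N = 294/(-8 - 4*35²) + 151/(-202) = 294/(-8 - 4*1225) + 151*(-1/202) = 294/(-8 - 4900) - 151/202 = 294/(-4908) - 151/202 = 294*(-1/4908) - 151/202 = -49/818 - 151/202 = -33354/41309 ≈ -0.80743)
N*(-1587) = -33354/41309*(-1587) = 52932798/41309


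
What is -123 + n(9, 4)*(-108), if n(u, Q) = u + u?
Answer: -2067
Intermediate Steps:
n(u, Q) = 2*u
-123 + n(9, 4)*(-108) = -123 + (2*9)*(-108) = -123 + 18*(-108) = -123 - 1944 = -2067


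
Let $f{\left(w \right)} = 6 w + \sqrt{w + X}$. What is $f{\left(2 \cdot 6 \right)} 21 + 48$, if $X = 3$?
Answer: $1560 + 21 \sqrt{15} \approx 1641.3$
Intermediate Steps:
$f{\left(w \right)} = \sqrt{3 + w} + 6 w$ ($f{\left(w \right)} = 6 w + \sqrt{w + 3} = 6 w + \sqrt{3 + w} = \sqrt{3 + w} + 6 w$)
$f{\left(2 \cdot 6 \right)} 21 + 48 = \left(\sqrt{3 + 2 \cdot 6} + 6 \cdot 2 \cdot 6\right) 21 + 48 = \left(\sqrt{3 + 12} + 6 \cdot 12\right) 21 + 48 = \left(\sqrt{15} + 72\right) 21 + 48 = \left(72 + \sqrt{15}\right) 21 + 48 = \left(1512 + 21 \sqrt{15}\right) + 48 = 1560 + 21 \sqrt{15}$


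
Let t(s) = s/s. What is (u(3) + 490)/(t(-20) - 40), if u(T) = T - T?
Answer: -490/39 ≈ -12.564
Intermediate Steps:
t(s) = 1
u(T) = 0
(u(3) + 490)/(t(-20) - 40) = (0 + 490)/(1 - 40) = 490/(-39) = 490*(-1/39) = -490/39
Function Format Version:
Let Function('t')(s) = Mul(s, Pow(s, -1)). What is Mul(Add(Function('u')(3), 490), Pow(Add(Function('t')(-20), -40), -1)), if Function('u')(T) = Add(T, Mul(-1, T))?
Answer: Rational(-490, 39) ≈ -12.564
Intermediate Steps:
Function('t')(s) = 1
Function('u')(T) = 0
Mul(Add(Function('u')(3), 490), Pow(Add(Function('t')(-20), -40), -1)) = Mul(Add(0, 490), Pow(Add(1, -40), -1)) = Mul(490, Pow(-39, -1)) = Mul(490, Rational(-1, 39)) = Rational(-490, 39)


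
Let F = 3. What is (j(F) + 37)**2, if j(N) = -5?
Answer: 1024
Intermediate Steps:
(j(F) + 37)**2 = (-5 + 37)**2 = 32**2 = 1024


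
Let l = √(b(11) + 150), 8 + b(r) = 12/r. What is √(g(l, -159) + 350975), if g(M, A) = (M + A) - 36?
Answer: √(42444380 + 11*√17314)/11 ≈ 592.28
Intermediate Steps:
b(r) = -8 + 12/r
l = √17314/11 (l = √((-8 + 12/11) + 150) = √(-76/11 + 150) = √(1574/11) = √17314/11 ≈ 11.962)
g(M, A) = -36 + A + M (g(M, A) = (A + M) - 36 = -36 + A + M)
√(g(l, -159) + 350975) = √((-36 - 159 + √17314/11) + 350975) = √((-195 + √17314/11) + 350975) = √(350780 + √17314/11)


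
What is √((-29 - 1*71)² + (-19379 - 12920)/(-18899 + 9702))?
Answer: √846145143903/9197 ≈ 100.02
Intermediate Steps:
√((-29 - 1*71)² + (-19379 - 12920)/(-18899 + 9702)) = √((-29 - 71)² - 32299/(-9197)) = √((-100)² - 32299*(-1/9197)) = √(10000 + 32299/9197) = √(92002299/9197) = √846145143903/9197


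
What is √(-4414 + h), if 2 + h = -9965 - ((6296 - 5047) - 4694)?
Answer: 2*I*√2734 ≈ 104.58*I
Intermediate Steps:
h = -6522 (h = -2 + (-9965 - ((6296 - 5047) - 4694)) = -2 + (-9965 - (1249 - 4694)) = -2 + (-9965 - 1*(-3445)) = -2 + (-9965 + 3445) = -2 - 6520 = -6522)
√(-4414 + h) = √(-4414 - 6522) = √(-10936) = 2*I*√2734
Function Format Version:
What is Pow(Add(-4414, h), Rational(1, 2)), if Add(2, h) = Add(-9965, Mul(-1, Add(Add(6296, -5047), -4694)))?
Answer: Mul(2, I, Pow(2734, Rational(1, 2))) ≈ Mul(104.58, I)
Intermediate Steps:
h = -6522 (h = Add(-2, Add(-9965, Mul(-1, Add(Add(6296, -5047), -4694)))) = Add(-2, Add(-9965, Mul(-1, Add(1249, -4694)))) = Add(-2, Add(-9965, Mul(-1, -3445))) = Add(-2, Add(-9965, 3445)) = Add(-2, -6520) = -6522)
Pow(Add(-4414, h), Rational(1, 2)) = Pow(Add(-4414, -6522), Rational(1, 2)) = Pow(-10936, Rational(1, 2)) = Mul(2, I, Pow(2734, Rational(1, 2)))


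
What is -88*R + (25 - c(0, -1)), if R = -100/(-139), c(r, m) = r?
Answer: -5325/139 ≈ -38.309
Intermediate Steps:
R = 100/139 (R = -100*(-1/139) = 100/139 ≈ 0.71942)
-88*R + (25 - c(0, -1)) = -88*100/139 + (25 - 1*0) = -8800/139 + (25 + 0) = -8800/139 + 25 = -5325/139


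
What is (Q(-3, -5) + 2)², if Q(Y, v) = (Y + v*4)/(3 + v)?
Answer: 729/4 ≈ 182.25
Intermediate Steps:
Q(Y, v) = (Y + 4*v)/(3 + v)
(Q(-3, -5) + 2)² = ((-3 + 4*(-5))/(3 - 5) + 2)² = ((-3 - 20)/(-2) + 2)² = (-½*(-23) + 2)² = (23/2 + 2)² = (27/2)² = 729/4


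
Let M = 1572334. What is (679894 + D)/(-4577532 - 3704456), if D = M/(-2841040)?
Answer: -74292479901/904979199520 ≈ -0.082093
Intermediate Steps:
D = -786167/1420520 (D = 1572334/(-2841040) = 1572334*(-1/2841040) = -786167/1420520 ≈ -0.55344)
(679894 + D)/(-4577532 - 3704456) = (679894 - 786167/1420520)/(-4577532 - 3704456) = (965802238713/1420520)/(-8281988) = (965802238713/1420520)*(-1/8281988) = -74292479901/904979199520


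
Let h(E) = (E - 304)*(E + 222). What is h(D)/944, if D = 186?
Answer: -51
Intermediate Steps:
h(E) = (-304 + E)*(222 + E)
h(D)/944 = (-67488 + 186² - 82*186)/944 = (-67488 + 34596 - 15252)*(1/944) = -48144*1/944 = -51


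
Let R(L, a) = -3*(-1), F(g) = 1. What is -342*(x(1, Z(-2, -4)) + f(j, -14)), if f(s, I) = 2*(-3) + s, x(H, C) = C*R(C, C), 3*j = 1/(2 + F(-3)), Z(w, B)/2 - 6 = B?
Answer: -2090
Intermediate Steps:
Z(w, B) = 12 + 2*B
R(L, a) = 3
j = ⅑ (j = 1/(3*(2 + 1)) = (⅓)/3 = (⅓)*(⅓) = ⅑ ≈ 0.11111)
x(H, C) = 3*C (x(H, C) = C*3 = 3*C)
f(s, I) = -6 + s
-342*(x(1, Z(-2, -4)) + f(j, -14)) = -342*(3*(12 + 2*(-4)) + (-6 + ⅑)) = -342*(3*(12 - 8) - 53/9) = -342*(3*4 - 53/9) = -342*(12 - 53/9) = -342*55/9 = -2090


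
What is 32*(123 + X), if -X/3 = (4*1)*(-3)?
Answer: 5088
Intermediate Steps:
X = 36 (X = -3*4*1*(-3) = -12*(-3) = -3*(-12) = 36)
32*(123 + X) = 32*(123 + 36) = 32*159 = 5088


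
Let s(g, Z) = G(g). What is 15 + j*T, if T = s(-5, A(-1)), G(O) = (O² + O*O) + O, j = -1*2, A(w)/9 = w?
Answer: -75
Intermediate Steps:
A(w) = 9*w
j = -2
G(O) = O + 2*O² (G(O) = (O² + O²) + O = 2*O² + O = O + 2*O²)
s(g, Z) = g*(1 + 2*g)
T = 45 (T = -5*(1 + 2*(-5)) = -5*(1 - 10) = -5*(-9) = 45)
15 + j*T = 15 - 2*45 = 15 - 90 = -75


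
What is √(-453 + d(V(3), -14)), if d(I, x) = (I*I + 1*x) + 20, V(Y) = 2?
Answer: I*√443 ≈ 21.048*I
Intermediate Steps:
d(I, x) = 20 + x + I² (d(I, x) = (I² + x) + 20 = (x + I²) + 20 = 20 + x + I²)
√(-453 + d(V(3), -14)) = √(-453 + (20 - 14 + 2²)) = √(-453 + (20 - 14 + 4)) = √(-453 + 10) = √(-443) = I*√443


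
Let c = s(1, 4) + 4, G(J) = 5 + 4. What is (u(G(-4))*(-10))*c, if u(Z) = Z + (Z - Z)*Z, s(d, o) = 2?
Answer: -540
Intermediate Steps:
G(J) = 9
u(Z) = Z (u(Z) = Z + 0*Z = Z + 0 = Z)
c = 6 (c = 2 + 4 = 6)
(u(G(-4))*(-10))*c = (9*(-10))*6 = -90*6 = -540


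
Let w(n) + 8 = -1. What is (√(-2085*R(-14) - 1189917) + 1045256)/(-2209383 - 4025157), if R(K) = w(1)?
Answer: -261314/1558635 - I*√8133/519545 ≈ -0.16766 - 0.00017358*I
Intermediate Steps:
w(n) = -9 (w(n) = -8 - 1 = -9)
R(K) = -9
(√(-2085*R(-14) - 1189917) + 1045256)/(-2209383 - 4025157) = (√(-2085*(-9) - 1189917) + 1045256)/(-2209383 - 4025157) = (√(18765 - 1189917) + 1045256)/(-6234540) = (√(-1171152) + 1045256)*(-1/6234540) = (12*I*√8133 + 1045256)*(-1/6234540) = (1045256 + 12*I*√8133)*(-1/6234540) = -261314/1558635 - I*√8133/519545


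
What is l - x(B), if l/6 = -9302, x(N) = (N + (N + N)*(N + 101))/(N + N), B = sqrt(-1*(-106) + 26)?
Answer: -111827/2 - 2*sqrt(33) ≈ -55925.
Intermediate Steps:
B = 2*sqrt(33) (B = sqrt(106 + 26) = sqrt(132) = 2*sqrt(33) ≈ 11.489)
x(N) = (N + 2*N*(101 + N))/(2*N) (x(N) = (N + (2*N)*(101 + N))/((2*N)) = (N + 2*N*(101 + N))*(1/(2*N)) = (N + 2*N*(101 + N))/(2*N))
l = -55812 (l = 6*(-9302) = -55812)
l - x(B) = -55812 - (203/2 + 2*sqrt(33)) = -55812 + (-203/2 - 2*sqrt(33)) = -111827/2 - 2*sqrt(33)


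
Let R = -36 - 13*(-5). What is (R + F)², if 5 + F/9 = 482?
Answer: 18679684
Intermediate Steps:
F = 4293 (F = -45 + 9*482 = -45 + 4338 = 4293)
R = 29 (R = -36 + 65 = 29)
(R + F)² = (29 + 4293)² = 4322² = 18679684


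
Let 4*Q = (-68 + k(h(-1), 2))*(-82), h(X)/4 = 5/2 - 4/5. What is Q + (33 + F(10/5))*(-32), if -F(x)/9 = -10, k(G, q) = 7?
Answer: -5371/2 ≈ -2685.5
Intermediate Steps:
h(X) = 34/5 (h(X) = 4*(5/2 - 4/5) = 4*(5*(½) - 4*⅕) = 4*(5/2 - ⅘) = 4*(17/10) = 34/5)
F(x) = 90 (F(x) = -9*(-10) = 90)
Q = 2501/2 (Q = ((-68 + 7)*(-82))/4 = (-61*(-82))/4 = (¼)*5002 = 2501/2 ≈ 1250.5)
Q + (33 + F(10/5))*(-32) = 2501/2 + (33 + 90)*(-32) = 2501/2 + 123*(-32) = 2501/2 - 3936 = -5371/2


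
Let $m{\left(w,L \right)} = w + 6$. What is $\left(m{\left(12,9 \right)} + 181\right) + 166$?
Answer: $365$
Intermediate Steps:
$m{\left(w,L \right)} = 6 + w$
$\left(m{\left(12,9 \right)} + 181\right) + 166 = \left(\left(6 + 12\right) + 181\right) + 166 = \left(18 + 181\right) + 166 = 199 + 166 = 365$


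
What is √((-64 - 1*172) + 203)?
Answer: I*√33 ≈ 5.7446*I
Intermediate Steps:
√((-64 - 1*172) + 203) = √((-64 - 172) + 203) = √(-236 + 203) = √(-33) = I*√33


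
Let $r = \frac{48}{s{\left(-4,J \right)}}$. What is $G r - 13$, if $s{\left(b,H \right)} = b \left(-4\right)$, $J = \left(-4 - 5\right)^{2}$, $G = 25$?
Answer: $62$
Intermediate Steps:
$J = 81$ ($J = \left(-9\right)^{2} = 81$)
$s{\left(b,H \right)} = - 4 b$
$r = 3$ ($r = \frac{48}{\left(-4\right) \left(-4\right)} = \frac{48}{16} = 48 \cdot \frac{1}{16} = 3$)
$G r - 13 = 25 \cdot 3 - 13 = 75 - 13 = 62$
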